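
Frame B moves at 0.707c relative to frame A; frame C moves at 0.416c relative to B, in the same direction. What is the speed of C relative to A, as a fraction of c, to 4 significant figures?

u ≈ 0.8678c

Compose boost 2: (0.416 + 0.707)/(1 + 0.416×0.707) = 1.123/1.29411 = 0.8678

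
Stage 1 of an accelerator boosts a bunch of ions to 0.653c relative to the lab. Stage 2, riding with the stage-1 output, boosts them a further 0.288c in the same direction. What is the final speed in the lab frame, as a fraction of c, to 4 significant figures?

Compose boost 2: (0.288 + 0.653)/(1 + 0.288×0.653) = 0.9410/1.18806 = 0.7920

u ≈ 0.7920c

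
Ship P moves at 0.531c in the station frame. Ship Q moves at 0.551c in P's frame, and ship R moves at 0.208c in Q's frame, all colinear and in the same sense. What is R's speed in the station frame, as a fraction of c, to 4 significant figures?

u ≈ 0.8901c

Compose boost 2: (0.551 + 0.531)/(1 + 0.551×0.531) = 1.082/1.29258 = 0.837085
Compose boost 3: (0.208 + 0.837085)/(1 + 0.208×0.837085) = 1.04508/1.17411 = 0.8901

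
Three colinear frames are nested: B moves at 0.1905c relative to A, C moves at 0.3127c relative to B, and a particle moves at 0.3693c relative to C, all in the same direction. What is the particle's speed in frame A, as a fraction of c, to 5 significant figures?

Compose boost 2: (0.3127 + 0.1905)/(1 + 0.3127×0.1905) = 0.50320/1.059569 = 0.4749099
Compose boost 3: (0.3693 + 0.4749099)/(1 + 0.3693×0.4749099) = 0.8442099/1.175384 = 0.71824

u ≈ 0.71824c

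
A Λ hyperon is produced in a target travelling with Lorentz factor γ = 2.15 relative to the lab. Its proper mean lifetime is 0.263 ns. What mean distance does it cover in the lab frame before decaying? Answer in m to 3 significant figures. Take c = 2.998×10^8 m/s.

β = √(1 − 1/γ²) = √(1 − 1/2.15²) = 0.88525
Dilated lifetime: Δt = γτ₀ = 2.15 × 0.263 ns = 0.56545 ns
d = vΔt = 0.88525c × 0.56545 ns = 2.6540×10^8 m/s × 5.6545×10^-10 s = 0.150 m

d ≈ 0.150 m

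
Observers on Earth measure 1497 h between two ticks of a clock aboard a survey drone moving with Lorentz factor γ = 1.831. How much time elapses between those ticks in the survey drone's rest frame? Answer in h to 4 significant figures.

τ₀ ≈ 817.6 h

γ = 1.831 (given)
Proper time: τ₀ = Δt/γ = 1497/1.831 = 817.6 h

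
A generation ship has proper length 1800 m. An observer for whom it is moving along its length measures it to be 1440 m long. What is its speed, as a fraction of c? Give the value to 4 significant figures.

β ≈ 0.6000

γ = L₀/L = 1800/1440 = 1.25000
β = √(1 − 1/γ²) = 0.6000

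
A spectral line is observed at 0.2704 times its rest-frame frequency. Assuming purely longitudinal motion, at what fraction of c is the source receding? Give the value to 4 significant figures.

f_obs/f_src = √((1−β)/(1+β)) = 0.2704  ⇒  (1−β)/(1+β) = 0.0731162
β = |1 − D²|/(1 + D²) = |1 − 0.0731162|/(1 + 0.0731162) = 0.8637

β ≈ 0.8637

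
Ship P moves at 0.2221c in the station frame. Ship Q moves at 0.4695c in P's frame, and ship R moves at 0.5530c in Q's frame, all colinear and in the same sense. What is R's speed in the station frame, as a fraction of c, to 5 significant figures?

Compose boost 2: (0.4695 + 0.2221)/(1 + 0.4695×0.2221) = 0.69160/1.104276 = 0.6262927
Compose boost 3: (0.5530 + 0.6262927)/(1 + 0.5530×0.6262927) = 1.179293/1.346340 = 0.87592

u ≈ 0.87592c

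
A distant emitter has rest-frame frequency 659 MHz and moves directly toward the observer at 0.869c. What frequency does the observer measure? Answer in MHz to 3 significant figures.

f_obs ≈ 2490 MHz

Relativistic Doppler: f_obs = f_src √((1+β)/(1−β))
= 659 × √(1.8690/0.13100) = 659 × 3.7772 = 2490 MHz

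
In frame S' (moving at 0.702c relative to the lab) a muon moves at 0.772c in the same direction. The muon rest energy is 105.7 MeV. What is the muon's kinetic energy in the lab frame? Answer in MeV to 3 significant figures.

u_lab = (0.772 + 0.702)/(1 + 0.772×0.702) = 0.955936
γ = 1/√(1 − 0.955936²) = 3.4063
K = (γ − 1)m₀c² = (3.4063 − 1) × 105.7 = 2.4063 × 105.7 = 254 MeV

K ≈ 254 MeV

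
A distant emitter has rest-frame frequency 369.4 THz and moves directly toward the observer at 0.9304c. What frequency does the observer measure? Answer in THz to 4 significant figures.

f_obs ≈ 1945 THz

Relativistic Doppler: f_obs = f_src √((1+β)/(1−β))
= 369.4 × √(1.93040/0.0696000) = 369.4 × 5.26646 = 1945 THz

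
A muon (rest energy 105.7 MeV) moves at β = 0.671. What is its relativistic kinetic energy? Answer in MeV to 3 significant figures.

K ≈ 36.9 MeV

γ = 1/√(1 − 0.671²) = 1.3487
K = (γ − 1)m₀c² = (1.3487 − 1) × 105.7 MeV = 0.34870 × 105.7 MeV = 36.9 MeV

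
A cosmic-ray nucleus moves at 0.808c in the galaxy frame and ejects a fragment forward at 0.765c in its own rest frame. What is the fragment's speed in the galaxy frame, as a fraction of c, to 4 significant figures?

u ≈ 0.9721c

Compose boost 2: (0.765 + 0.808)/(1 + 0.765×0.808) = 1.573/1.61812 = 0.9721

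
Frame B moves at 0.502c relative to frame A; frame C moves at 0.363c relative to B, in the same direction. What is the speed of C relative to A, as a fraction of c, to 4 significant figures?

Compose boost 2: (0.363 + 0.502)/(1 + 0.363×0.502) = 0.8650/1.18223 = 0.7317

u ≈ 0.7317c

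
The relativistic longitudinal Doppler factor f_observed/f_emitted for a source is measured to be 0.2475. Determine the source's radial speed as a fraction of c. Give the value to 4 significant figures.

β ≈ 0.8846

f_obs/f_src = √((1−β)/(1+β)) = 0.2475  ⇒  (1−β)/(1+β) = 0.0612562
β = |1 − D²|/(1 + D²) = |1 − 0.0612562|/(1 + 0.0612562) = 0.8846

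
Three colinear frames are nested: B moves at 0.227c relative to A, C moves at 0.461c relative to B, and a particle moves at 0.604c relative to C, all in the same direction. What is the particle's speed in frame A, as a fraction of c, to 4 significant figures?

Compose boost 2: (0.461 + 0.227)/(1 + 0.461×0.227) = 0.6880/1.10465 = 0.622823
Compose boost 3: (0.604 + 0.622823)/(1 + 0.604×0.622823) = 1.22682/1.37619 = 0.8915

u ≈ 0.8915c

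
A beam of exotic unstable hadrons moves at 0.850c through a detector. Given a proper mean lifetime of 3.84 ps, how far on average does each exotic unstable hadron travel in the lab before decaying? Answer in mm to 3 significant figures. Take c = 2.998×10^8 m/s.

d ≈ 1.86 mm

γ = 1/√(1 − 0.850²) = 1.8983
Dilated lifetime: Δt = γτ₀ = 1.8983 × 3.84 ps = 7.2895 ps
d = vΔt = 0.850c × 7.2895 ps = 2.5483×10^8 m/s × 7.2895×10^-12 s = 1.86 mm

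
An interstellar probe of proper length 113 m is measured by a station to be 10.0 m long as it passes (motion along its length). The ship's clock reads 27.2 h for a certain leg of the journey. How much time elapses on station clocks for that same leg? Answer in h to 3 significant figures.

Length contraction ⇒ γ = L₀/L = 113/10.0 = 11.300
Time dilation: Δt = γτ₀ = 11.300 × 27.2 h = 307 h

Δt ≈ 307 h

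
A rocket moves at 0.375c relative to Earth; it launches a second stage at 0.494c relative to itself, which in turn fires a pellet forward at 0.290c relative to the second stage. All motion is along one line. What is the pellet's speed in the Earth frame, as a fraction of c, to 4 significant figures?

Compose boost 2: (0.494 + 0.375)/(1 + 0.494×0.375) = 0.8690/1.18525 = 0.733179
Compose boost 3: (0.290 + 0.733179)/(1 + 0.290×0.733179) = 1.02318/1.21262 = 0.8438

u ≈ 0.8438c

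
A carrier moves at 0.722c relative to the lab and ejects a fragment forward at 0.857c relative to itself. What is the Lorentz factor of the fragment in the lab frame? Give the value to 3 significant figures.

u_lab = (0.857 + 0.722)/(1 + 0.857×0.722) = 1.579/1.61875 = 0.975442
γ = 1/√(1 − 0.975442²) = 4.54

γ ≈ 4.54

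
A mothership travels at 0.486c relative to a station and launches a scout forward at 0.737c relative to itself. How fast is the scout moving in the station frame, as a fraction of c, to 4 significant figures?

Compose boost 2: (0.737 + 0.486)/(1 + 0.737×0.486) = 1.223/1.35818 = 0.9005

u ≈ 0.9005c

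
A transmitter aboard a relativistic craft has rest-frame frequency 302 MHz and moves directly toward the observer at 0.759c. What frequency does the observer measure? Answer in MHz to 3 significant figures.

Relativistic Doppler: f_obs = f_src √((1+β)/(1−β))
= 302 × √(1.7590/0.24100) = 302 × 2.7016 = 816 MHz

f_obs ≈ 816 MHz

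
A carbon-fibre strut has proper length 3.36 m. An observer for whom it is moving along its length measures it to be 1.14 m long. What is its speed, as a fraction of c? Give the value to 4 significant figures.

β ≈ 0.9407

γ = L₀/L = 3.36/1.14 = 2.94737
β = √(1 − 1/γ²) = 0.9407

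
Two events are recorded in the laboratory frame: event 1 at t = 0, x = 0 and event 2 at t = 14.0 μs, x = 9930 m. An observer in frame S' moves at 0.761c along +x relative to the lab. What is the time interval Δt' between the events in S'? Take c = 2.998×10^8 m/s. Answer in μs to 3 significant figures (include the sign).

γ = 1/√(1 − 0.761²) = 1.5414
Δt' = γ(Δt − vΔx/c²) = 1.5414 × (14.0 μs − 0.761×9930 m / (2.998×10^8 m/s))
= 1.5414 × (-11.206 μs) = -17.3 μs

Δt' ≈ -17.3 μs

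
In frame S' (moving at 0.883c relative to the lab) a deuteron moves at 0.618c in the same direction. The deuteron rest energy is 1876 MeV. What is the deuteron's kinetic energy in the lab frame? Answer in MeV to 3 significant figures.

K ≈ 5980 MeV

u_lab = (0.618 + 0.883)/(1 + 0.618×0.883) = 0.971085
γ = 1/√(1 − 0.971085²) = 4.1888
K = (γ − 1)m₀c² = (4.1888 − 1) × 1876 = 3.1888 × 1876 = 5980 MeV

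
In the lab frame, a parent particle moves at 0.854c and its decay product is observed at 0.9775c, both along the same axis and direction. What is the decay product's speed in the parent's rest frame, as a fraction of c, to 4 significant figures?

u' ≈ 0.7475c

Inverse velocity addition: u' = (u − v)/(1 − uv/c²)
= (0.9775 − 0.854)/(1 − 0.9775×0.854) = 0.1235/0.165215 = 0.7475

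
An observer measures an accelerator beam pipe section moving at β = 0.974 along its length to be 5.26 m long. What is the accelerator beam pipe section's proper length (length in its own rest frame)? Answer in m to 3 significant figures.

L₀ ≈ 23.2 m

γ = 1/√(1 − 0.974²) = 4.4141
L₀ = γL = 4.4141 × 5.26 = 23.2 m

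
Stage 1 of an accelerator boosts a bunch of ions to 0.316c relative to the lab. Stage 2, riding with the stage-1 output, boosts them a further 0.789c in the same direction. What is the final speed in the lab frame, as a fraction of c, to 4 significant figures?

u ≈ 0.8845c

Compose boost 2: (0.789 + 0.316)/(1 + 0.789×0.316) = 1.105/1.24932 = 0.8845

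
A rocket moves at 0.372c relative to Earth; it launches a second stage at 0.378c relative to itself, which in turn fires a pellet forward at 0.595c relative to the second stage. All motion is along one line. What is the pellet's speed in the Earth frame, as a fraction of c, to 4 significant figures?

Compose boost 2: (0.378 + 0.372)/(1 + 0.378×0.372) = 0.7500/1.14062 = 0.657539
Compose boost 3: (0.595 + 0.657539)/(1 + 0.595×0.657539) = 1.25254/1.39124 = 0.9003

u ≈ 0.9003c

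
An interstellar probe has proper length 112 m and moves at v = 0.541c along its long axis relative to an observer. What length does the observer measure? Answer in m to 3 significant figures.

L ≈ 94.2 m

γ = 1/√(1 − 0.541²) = 1.1890
Length contraction: L = L₀/γ = 112/1.1890 = 94.2 m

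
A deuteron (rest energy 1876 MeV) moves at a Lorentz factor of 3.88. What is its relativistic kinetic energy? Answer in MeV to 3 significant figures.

K ≈ 5400 MeV

γ = 3.88 (given)
K = (γ − 1)m₀c² = (3.88 − 1) × 1876 MeV = 2.8800 × 1876 MeV = 5400 MeV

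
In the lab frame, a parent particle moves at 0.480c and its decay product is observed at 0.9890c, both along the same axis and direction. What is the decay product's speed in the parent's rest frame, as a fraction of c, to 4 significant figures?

u' ≈ 0.9690c

Inverse velocity addition: u' = (u − v)/(1 − uv/c²)
= (0.9890 − 0.480)/(1 − 0.9890×0.480) = 0.5090/0.525280 = 0.9690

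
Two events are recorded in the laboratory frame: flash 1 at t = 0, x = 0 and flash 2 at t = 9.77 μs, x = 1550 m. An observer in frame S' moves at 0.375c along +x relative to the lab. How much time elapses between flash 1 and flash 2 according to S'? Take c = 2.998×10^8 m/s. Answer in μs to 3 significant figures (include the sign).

γ = 1/√(1 − 0.375²) = 1.0787
Δt' = γ(Δt − vΔx/c²) = 1.0787 × (9.77 μs − 0.375×1550 m / (2.998×10^8 m/s))
= 1.0787 × (7.8312 μs) = 8.45 μs

Δt' ≈ 8.45 μs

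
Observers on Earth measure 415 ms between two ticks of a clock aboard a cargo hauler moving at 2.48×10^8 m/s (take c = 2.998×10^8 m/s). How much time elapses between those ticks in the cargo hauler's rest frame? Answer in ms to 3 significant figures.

τ₀ ≈ 233 ms

β = v/c = 2.48×10^8 / 2.998×10^8 = 0.82722
γ = 1/√(1 − 0.82722²) = 1.7797
Proper time: τ₀ = Δt/γ = 415/1.7797 = 233 ms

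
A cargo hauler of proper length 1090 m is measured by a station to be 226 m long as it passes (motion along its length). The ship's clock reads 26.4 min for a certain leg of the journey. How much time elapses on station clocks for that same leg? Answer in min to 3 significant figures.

Δt ≈ 127 min

Length contraction ⇒ γ = L₀/L = 1090/226 = 4.8230
Time dilation: Δt = γτ₀ = 4.8230 × 26.4 min = 127 min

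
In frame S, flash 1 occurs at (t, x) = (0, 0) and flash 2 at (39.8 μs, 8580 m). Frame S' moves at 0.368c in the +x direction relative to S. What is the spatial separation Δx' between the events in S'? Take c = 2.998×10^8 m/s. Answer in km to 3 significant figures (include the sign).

Δx' ≈ 4.51 km

γ = 1/√(1 − 0.368²) = 1.0755
Δx' = γ(Δx − vΔt) = 1.0755 × (8580 m − 0.368×(2.998×10^8 m/s)×39.8×10^-6 s)
= 1.0755 × (4189.0 m) = 4.51 km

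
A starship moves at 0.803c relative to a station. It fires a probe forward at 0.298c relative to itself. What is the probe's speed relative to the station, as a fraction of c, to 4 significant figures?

Relativistic velocity addition: u = (u' + v)/(1 + u'v/c²)
= (0.298 + 0.803)/(1 + 0.298×0.803) = 1.101/1.23929 = 0.8884

u ≈ 0.8884c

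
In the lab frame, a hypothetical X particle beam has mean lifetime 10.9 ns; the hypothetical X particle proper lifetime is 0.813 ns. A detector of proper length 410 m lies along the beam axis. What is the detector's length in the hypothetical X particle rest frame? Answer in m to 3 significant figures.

Time dilation ⇒ γ = Δt/τ₀ = 10.9/0.813 = 13.407
Length contraction: L = L₀/γ = 410/13.407 = 30.6 m

L ≈ 30.6 m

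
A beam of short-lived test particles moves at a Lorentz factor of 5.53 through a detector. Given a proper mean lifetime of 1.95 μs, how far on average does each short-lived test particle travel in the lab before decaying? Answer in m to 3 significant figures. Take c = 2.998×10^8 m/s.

d ≈ 3180 m

β = √(1 − 1/γ²) = √(1 − 1/5.53²) = 0.98351
Dilated lifetime: Δt = γτ₀ = 5.53 × 1.95 μs = 10.784 μs
d = vΔt = 0.98351c × 10.784 μs = 2.9486×10^8 m/s × 1.0783×10^-5 s = 3180 m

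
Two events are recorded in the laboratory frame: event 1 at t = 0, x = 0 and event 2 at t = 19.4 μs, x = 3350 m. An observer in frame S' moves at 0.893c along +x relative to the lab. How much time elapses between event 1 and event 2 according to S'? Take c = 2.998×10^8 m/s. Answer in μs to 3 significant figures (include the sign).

Δt' ≈ 20.9 μs

γ = 1/√(1 − 0.893²) = 2.2219
Δt' = γ(Δt − vΔx/c²) = 2.2219 × (19.4 μs − 0.893×3350 m / (2.998×10^8 m/s))
= 2.2219 × (9.4215 μs) = 20.9 μs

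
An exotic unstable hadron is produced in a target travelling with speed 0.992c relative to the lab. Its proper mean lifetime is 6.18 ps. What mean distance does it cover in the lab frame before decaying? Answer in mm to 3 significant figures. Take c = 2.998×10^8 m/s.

d ≈ 14.6 mm

γ = 1/√(1 − 0.992²) = 7.9216
Dilated lifetime: Δt = γτ₀ = 7.9216 × 6.18 ps = 48.955 ps
d = vΔt = 0.992c × 48.955 ps = 2.9740×10^8 m/s × 4.8955×10^-11 s = 14.6 mm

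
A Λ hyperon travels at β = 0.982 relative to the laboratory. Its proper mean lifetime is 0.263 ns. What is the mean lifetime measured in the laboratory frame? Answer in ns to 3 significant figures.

γ = 1/√(1 − 0.982²) = 5.2943
Time dilation: Δt = γτ₀ = 5.2943 × 0.263 ns = 1.39 ns

Δt ≈ 1.39 ns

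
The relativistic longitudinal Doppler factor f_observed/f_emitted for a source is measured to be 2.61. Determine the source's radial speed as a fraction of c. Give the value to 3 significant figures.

β ≈ 0.744

f_obs/f_src = √((1+β)/(1−β)) = 2.61  ⇒  (1+β)/(1−β) = 6.8121
β = |1 − D²|/(1 + D²) = |1 − 6.8121|/(1 + 6.8121) = 0.744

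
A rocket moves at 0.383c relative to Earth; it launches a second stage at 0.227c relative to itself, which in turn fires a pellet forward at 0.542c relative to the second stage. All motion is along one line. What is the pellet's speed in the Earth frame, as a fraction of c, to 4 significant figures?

u ≈ 0.8459c

Compose boost 2: (0.227 + 0.383)/(1 + 0.227×0.383) = 0.6100/1.08694 = 0.561208
Compose boost 3: (0.542 + 0.561208)/(1 + 0.542×0.561208) = 1.10321/1.30417 = 0.8459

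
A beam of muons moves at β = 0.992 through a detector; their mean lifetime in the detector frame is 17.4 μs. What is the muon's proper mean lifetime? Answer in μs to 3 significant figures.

τ₀ ≈ 2.20 μs

γ = 1/√(1 − 0.992²) = 7.9216
Proper time: τ₀ = Δt/γ = 17.4/7.9216 = 2.20 μs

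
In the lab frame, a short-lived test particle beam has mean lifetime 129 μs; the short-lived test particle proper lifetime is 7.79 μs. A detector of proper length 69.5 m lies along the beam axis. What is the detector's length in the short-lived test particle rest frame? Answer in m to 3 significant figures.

Time dilation ⇒ γ = Δt/τ₀ = 129/7.79 = 16.560
Length contraction: L = L₀/γ = 69.5/16.560 = 4.20 m

L ≈ 4.20 m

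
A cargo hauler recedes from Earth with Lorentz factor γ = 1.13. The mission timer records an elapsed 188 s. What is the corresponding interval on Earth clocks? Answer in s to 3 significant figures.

γ = 1.13 (given)
Time dilation: Δt = γτ₀ = 1.13 × 188 s = 212 s

Δt ≈ 212 s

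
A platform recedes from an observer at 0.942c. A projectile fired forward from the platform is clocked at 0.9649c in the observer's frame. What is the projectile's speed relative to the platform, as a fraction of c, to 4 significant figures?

Inverse velocity addition: u' = (u − v)/(1 − uv/c²)
= (0.9649 − 0.942)/(1 − 0.9649×0.942) = 0.02290/0.0910642 = 0.2515

u' ≈ 0.2515c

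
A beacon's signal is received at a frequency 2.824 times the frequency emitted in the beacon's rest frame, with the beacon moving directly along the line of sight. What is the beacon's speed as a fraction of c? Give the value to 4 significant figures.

β ≈ 0.7772

f_obs/f_src = √((1+β)/(1−β)) = 2.824  ⇒  (1+β)/(1−β) = 7.97498
β = |1 − D²|/(1 + D²) = |1 − 7.97498|/(1 + 7.97498) = 0.7772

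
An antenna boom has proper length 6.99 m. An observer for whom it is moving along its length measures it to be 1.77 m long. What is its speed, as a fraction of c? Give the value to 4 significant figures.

β ≈ 0.9674

γ = L₀/L = 6.99/1.77 = 3.94915
β = √(1 − 1/γ²) = 0.9674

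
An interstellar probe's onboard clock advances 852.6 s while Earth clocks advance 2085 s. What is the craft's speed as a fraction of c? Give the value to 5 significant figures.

γ = Δt/τ₀ = 2085/852.6 = 2.445461
β = √(1 − 1/γ²) = √(1 − 1/2.445461²) = 0.91257

β ≈ 0.91257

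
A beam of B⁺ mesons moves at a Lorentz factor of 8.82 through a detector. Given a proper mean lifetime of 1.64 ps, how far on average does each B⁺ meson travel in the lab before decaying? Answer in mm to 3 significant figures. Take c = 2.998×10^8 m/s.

d ≈ 4.31 mm

β = √(1 − 1/γ²) = √(1 − 1/8.82²) = 0.99355
Dilated lifetime: Δt = γτ₀ = 8.82 × 1.64 ps = 14.465 ps
d = vΔt = 0.99355c × 14.465 ps = 2.9787×10^8 m/s × 1.4465×10^-11 s = 4.31 mm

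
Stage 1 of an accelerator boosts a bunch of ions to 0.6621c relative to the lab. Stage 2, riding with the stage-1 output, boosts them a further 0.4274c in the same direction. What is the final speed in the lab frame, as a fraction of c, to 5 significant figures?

Compose boost 2: (0.4274 + 0.6621)/(1 + 0.4274×0.6621) = 1.0895/1.282982 = 0.84919

u ≈ 0.84919c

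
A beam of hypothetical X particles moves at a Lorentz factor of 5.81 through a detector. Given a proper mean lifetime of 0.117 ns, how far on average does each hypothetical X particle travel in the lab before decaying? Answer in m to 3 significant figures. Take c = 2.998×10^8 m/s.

β = √(1 − 1/γ²) = √(1 − 1/5.81²) = 0.98508
Dilated lifetime: Δt = γτ₀ = 5.81 × 0.117 ns = 0.67977 ns
d = vΔt = 0.98508c × 0.67977 ns = 2.9533×10^8 m/s × 6.7977×10^-10 s = 0.201 m

d ≈ 0.201 m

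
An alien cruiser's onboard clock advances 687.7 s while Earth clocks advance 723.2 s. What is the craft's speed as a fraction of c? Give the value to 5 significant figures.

γ = Δt/τ₀ = 723.2/687.7 = 1.051621
β = √(1 − 1/γ²) = √(1 − 1/1.051621²) = 0.30946

β ≈ 0.30946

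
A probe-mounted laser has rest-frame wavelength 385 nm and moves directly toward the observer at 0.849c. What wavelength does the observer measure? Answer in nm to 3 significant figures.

Relativistic Doppler: λ_obs = λ_src √((1−β)/(1+β))
= 385 × √(0.15100/1.8490) = 385 × 0.28577 = 110 nm

λ_obs ≈ 110 nm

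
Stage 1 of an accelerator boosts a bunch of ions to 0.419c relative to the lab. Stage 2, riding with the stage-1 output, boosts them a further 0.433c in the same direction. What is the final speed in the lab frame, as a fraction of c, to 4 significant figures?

Compose boost 2: (0.433 + 0.419)/(1 + 0.433×0.419) = 0.8520/1.18143 = 0.7212

u ≈ 0.7212c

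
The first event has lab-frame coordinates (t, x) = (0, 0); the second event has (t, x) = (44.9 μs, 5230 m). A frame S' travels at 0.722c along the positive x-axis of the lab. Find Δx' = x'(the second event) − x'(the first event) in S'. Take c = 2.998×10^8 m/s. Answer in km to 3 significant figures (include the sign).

Δx' ≈ -6.49 km

γ = 1/√(1 − 0.722²) = 1.4453
Δx' = γ(Δx − vΔt) = 1.4453 × (5230 m − 0.722×(2.998×10^8 m/s)×44.9×10^-6 s)
= 1.4453 × (-4488.9 m) = -6.49 km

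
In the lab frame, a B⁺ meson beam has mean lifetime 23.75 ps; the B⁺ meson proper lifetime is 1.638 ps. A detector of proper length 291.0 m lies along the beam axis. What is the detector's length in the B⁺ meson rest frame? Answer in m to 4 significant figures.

Time dilation ⇒ γ = Δt/τ₀ = 23.75/1.638 = 14.4994
Length contraction: L = L₀/γ = 291.0/14.4994 = 20.07 m

L ≈ 20.07 m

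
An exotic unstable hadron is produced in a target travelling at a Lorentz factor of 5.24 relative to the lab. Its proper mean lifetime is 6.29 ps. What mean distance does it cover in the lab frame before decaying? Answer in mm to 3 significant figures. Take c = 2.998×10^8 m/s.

d ≈ 9.70 mm

β = √(1 − 1/γ²) = √(1 − 1/5.24²) = 0.98162
Dilated lifetime: Δt = γτ₀ = 5.24 × 6.29 ps = 32.960 ps
d = vΔt = 0.98162c × 32.960 ps = 2.9429×10^8 m/s × 3.2960×10^-11 s = 9.70 mm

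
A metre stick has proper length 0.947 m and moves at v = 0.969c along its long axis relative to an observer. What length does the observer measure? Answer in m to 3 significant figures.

γ = 1/√(1 − 0.969²) = 4.0476
Length contraction: L = L₀/γ = 0.947/4.0476 = 0.234 m

L ≈ 0.234 m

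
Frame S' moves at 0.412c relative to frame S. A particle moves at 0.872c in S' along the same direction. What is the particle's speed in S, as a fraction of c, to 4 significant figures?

Relativistic velocity addition: u = (u' + v)/(1 + u'v/c²)
= (0.872 + 0.412)/(1 + 0.872×0.412) = 1.284/1.35926 = 0.9446

u ≈ 0.9446c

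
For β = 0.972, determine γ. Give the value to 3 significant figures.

γ ≈ 4.26

γ = 1/√(1 − β²) = 1/√(1 − 0.972²) = 1/√(0.055216) = 4.26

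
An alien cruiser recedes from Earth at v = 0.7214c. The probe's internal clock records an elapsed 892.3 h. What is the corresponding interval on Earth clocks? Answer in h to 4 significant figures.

Δt ≈ 1288 h

γ = 1/√(1 − 0.7214²) = 1.44400
Time dilation: Δt = γτ₀ = 1.44400 × 892.3 h = 1288 h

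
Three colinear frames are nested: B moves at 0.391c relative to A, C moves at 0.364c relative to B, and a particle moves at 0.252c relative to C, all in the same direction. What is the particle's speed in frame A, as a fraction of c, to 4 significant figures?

Compose boost 2: (0.364 + 0.391)/(1 + 0.364×0.391) = 0.7550/1.14232 = 0.660933
Compose boost 3: (0.252 + 0.660933)/(1 + 0.252×0.660933) = 0.912933/1.16656 = 0.7826

u ≈ 0.7826c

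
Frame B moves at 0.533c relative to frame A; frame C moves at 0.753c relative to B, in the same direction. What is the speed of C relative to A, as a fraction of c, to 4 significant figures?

Compose boost 2: (0.753 + 0.533)/(1 + 0.753×0.533) = 1.286/1.40135 = 0.9177

u ≈ 0.9177c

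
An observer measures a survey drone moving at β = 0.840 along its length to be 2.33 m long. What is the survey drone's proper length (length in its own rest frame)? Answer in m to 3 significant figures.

γ = 1/√(1 − 0.840²) = 1.8430
L₀ = γL = 1.8430 × 2.33 = 4.29 m

L₀ ≈ 4.29 m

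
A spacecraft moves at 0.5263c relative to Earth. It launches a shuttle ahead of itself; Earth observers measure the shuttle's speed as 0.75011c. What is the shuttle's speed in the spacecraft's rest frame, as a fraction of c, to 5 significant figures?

Inverse velocity addition: u' = (u − v)/(1 − uv/c²)
= (0.75011 − 0.5263)/(1 − 0.75011×0.5263) = 0.22381/0.6052171 = 0.36980

u' ≈ 0.36980c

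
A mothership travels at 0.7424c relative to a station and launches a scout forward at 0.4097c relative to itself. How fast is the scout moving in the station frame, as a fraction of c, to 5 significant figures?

u ≈ 0.88340c

Compose boost 2: (0.4097 + 0.7424)/(1 + 0.4097×0.7424) = 1.1521/1.304161 = 0.88340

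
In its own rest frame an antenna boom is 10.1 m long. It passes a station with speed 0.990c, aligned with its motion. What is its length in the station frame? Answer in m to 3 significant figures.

L ≈ 1.42 m

γ = 1/√(1 − 0.990²) = 7.0888
Length contraction: L = L₀/γ = 10.1/7.0888 = 1.42 m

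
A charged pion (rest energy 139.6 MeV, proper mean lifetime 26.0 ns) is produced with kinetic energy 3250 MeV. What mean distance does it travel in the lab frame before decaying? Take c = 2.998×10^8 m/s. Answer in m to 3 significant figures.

d ≈ 189 m

γ = 1 + K/(m₀c²) = 1 + 3250/139.6 = 24.281
β = √(1 − 1/γ²) = 0.99915
Dilated lifetime: γτ₀ = 24.281 × 26.0 ns = 631.30 ns
d = βc·γτ₀ = 0.99915 × (2.998×10^8 m/s) × 6.3130×10^-7 s = 189 m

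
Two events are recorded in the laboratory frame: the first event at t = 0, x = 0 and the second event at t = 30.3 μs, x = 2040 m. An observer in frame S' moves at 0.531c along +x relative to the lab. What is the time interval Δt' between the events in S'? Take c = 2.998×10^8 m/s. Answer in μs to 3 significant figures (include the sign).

γ = 1/√(1 − 0.531²) = 1.1801
Δt' = γ(Δt − vΔx/c²) = 1.1801 × (30.3 μs − 0.531×2040 m / (2.998×10^8 m/s))
= 1.1801 × (26.687 μs) = 31.5 μs

Δt' ≈ 31.5 μs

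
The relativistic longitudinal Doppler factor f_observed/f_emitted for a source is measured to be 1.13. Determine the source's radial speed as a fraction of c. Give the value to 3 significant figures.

β ≈ 0.122

f_obs/f_src = √((1+β)/(1−β)) = 1.13  ⇒  (1+β)/(1−β) = 1.2769
β = |1 − D²|/(1 + D²) = |1 − 1.2769|/(1 + 1.2769) = 0.122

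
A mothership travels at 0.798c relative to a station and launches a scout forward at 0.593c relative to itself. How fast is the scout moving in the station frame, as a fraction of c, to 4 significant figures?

u ≈ 0.9442c

Compose boost 2: (0.593 + 0.798)/(1 + 0.593×0.798) = 1.391/1.47321 = 0.9442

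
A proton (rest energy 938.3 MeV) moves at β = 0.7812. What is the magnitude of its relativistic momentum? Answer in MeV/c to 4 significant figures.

p ≈ 1174 MeV/c

γ = 1/√(1 − 0.7812²) = 1.60184
p = γβm₀c = 1.60184 × 0.7812 × 938.3 MeV/c = 1174 MeV/c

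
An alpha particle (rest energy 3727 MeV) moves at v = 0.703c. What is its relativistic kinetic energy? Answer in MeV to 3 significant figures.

K ≈ 1510 MeV

γ = 1/√(1 − 0.703²) = 1.4061
K = (γ − 1)m₀c² = (1.4061 − 1) × 3727 MeV = 0.40609 × 3727 MeV = 1510 MeV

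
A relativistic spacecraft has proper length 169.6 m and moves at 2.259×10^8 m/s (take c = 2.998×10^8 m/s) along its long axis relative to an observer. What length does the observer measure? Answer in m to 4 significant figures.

L ≈ 111.5 m

β = v/c = 2.259×10^8 / 2.998×10^8 = 0.753502
γ = 1/√(1 − 0.753502²) = 1.52104
Length contraction: L = L₀/γ = 169.6/1.52104 = 111.5 m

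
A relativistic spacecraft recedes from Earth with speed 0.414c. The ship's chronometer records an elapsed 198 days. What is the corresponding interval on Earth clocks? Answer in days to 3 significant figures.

Δt ≈ 218 days

γ = 1/√(1 − 0.414²) = 1.0986
Time dilation: Δt = γτ₀ = 1.0986 × 198 days = 218 days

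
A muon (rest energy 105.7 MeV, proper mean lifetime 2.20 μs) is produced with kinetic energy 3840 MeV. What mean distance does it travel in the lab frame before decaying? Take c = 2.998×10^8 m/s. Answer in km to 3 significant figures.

γ = 1 + K/(m₀c²) = 1 + 3840/105.7 = 37.329
β = √(1 − 1/γ²) = 0.99964
Dilated lifetime: γτ₀ = 37.329 × 2.20 μs = 82.124 μs
d = βc·γτ₀ = 0.99964 × (2.998×10^8 m/s) × 8.2124×10^-5 s = 24.6 km

d ≈ 24.6 km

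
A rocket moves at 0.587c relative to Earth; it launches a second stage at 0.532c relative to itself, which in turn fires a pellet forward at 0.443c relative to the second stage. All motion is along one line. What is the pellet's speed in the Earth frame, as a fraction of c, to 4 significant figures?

Compose boost 2: (0.532 + 0.587)/(1 + 0.532×0.587) = 1.119/1.31228 = 0.852712
Compose boost 3: (0.443 + 0.852712)/(1 + 0.443×0.852712) = 1.29571/1.37775 = 0.9405

u ≈ 0.9405c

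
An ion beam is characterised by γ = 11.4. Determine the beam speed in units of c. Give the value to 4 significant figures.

β ≈ 0.9961

β = √(1 − 1/γ²) = √(1 − 1/11.4²) = √(0.992305) = 0.9961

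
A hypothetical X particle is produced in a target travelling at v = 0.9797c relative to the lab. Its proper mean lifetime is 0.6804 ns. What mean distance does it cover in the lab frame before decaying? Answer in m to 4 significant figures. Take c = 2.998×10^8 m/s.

d ≈ 0.9969 m

γ = 1/√(1 − 0.9797²) = 4.98830
Dilated lifetime: Δt = γτ₀ = 4.98830 × 0.6804 ns = 3.39404 ns
d = vΔt = 0.9797c × 3.39404 ns = 2.93714×10^8 m/s × 3.39404×10^-9 s = 0.9969 m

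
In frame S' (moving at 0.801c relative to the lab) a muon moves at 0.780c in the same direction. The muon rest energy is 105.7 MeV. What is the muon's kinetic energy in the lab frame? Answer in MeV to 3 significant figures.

u_lab = (0.780 + 0.801)/(1 + 0.780×0.801) = 0.973055
γ = 1/√(1 − 0.973055²) = 4.3370
K = (γ − 1)m₀c² = (4.3370 − 1) × 105.7 = 3.3370 × 105.7 = 353 MeV

K ≈ 353 MeV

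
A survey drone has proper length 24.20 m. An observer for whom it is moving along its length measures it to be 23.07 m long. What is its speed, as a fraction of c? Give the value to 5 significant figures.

β ≈ 0.30201

γ = L₀/L = 24.20/23.07 = 1.048981
β = √(1 − 1/γ²) = 0.30201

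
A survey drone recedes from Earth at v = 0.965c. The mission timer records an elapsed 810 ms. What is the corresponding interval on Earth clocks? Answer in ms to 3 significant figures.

Δt ≈ 3090 ms

γ = 1/√(1 − 0.965²) = 3.8132
Time dilation: Δt = γτ₀ = 3.8132 × 810 ms = 3090 ms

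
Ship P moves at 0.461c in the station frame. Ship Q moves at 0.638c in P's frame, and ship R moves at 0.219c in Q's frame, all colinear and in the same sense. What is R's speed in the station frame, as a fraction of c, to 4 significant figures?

u ≈ 0.9007c

Compose boost 2: (0.638 + 0.461)/(1 + 0.638×0.461) = 1.099/1.29412 = 0.849227
Compose boost 3: (0.219 + 0.849227)/(1 + 0.219×0.849227) = 1.06823/1.18598 = 0.9007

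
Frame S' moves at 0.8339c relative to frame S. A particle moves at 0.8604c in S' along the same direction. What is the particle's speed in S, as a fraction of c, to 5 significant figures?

u ≈ 0.98650c

Relativistic velocity addition: u = (u' + v)/(1 + u'v/c²)
= (0.8604 + 0.8339)/(1 + 0.8604×0.8339) = 1.6943/1.717488 = 0.98650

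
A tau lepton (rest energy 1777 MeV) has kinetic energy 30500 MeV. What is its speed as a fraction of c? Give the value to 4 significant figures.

γ = 1 + K/(m₀c²) = 1 + 30500/1777 = 18.1638
β = √(1 − 1/γ²) = 0.9985

β ≈ 0.9985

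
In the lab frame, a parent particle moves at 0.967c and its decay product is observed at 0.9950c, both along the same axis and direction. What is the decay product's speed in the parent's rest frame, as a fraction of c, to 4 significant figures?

Inverse velocity addition: u' = (u − v)/(1 − uv/c²)
= (0.9950 − 0.967)/(1 − 0.9950×0.967) = 0.02800/0.0378350 = 0.7401

u' ≈ 0.7401c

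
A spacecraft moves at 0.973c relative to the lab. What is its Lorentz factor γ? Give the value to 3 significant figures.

γ ≈ 4.33

γ = 1/√(1 − β²) = 1/√(1 − 0.973²) = 1/√(0.053271) = 4.33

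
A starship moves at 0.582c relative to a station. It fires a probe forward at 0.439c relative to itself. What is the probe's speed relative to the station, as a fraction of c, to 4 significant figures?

Relativistic velocity addition: u = (u' + v)/(1 + u'v/c²)
= (0.439 + 0.582)/(1 + 0.439×0.582) = 1.021/1.25550 = 0.8132

u ≈ 0.8132c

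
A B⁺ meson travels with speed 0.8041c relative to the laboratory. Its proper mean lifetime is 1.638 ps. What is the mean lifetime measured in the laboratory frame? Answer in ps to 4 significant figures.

γ = 1/√(1 − 0.8041²) = 1.68210
Time dilation: Δt = γτ₀ = 1.68210 × 1.638 ps = 2.755 ps

Δt ≈ 2.755 ps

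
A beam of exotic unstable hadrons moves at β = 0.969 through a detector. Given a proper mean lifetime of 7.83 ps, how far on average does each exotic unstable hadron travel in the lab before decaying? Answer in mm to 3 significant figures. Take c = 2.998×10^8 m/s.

γ = 1/√(1 − 0.969²) = 4.0476
Dilated lifetime: Δt = γτ₀ = 4.0476 × 7.83 ps = 31.693 ps
d = vΔt = 0.969c × 31.693 ps = 2.9051×10^8 m/s × 3.1693×10^-11 s = 9.21 mm

d ≈ 9.21 mm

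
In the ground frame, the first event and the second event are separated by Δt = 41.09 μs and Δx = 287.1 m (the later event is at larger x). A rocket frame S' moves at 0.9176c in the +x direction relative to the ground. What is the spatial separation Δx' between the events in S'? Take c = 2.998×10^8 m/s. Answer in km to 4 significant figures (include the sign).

Δx' ≈ -27.71 km

γ = 1/√(1 − 0.9176²) = 2.51569
Δx' = γ(Δx − vΔt) = 2.51569 × (287.1 m − 0.9176×(2.998×10^8 m/s)×41.09×10^-6 s)
= 2.51569 × (-11016.6 m) = -27.71 km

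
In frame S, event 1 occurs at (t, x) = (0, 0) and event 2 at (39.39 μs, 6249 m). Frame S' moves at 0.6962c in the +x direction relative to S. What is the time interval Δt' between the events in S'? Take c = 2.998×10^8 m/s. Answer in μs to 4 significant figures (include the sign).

γ = 1/√(1 − 0.6962²) = 1.39305
Δt' = γ(Δt − vΔx/c²) = 1.39305 × (39.39 μs − 0.6962×6249 m / (2.998×10^8 m/s))
= 1.39305 × (24.8785 μs) = 34.66 μs

Δt' ≈ 34.66 μs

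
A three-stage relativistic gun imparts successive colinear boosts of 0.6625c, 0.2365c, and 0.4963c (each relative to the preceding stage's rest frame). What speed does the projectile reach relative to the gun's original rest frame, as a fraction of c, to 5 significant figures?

u ≈ 0.91902c

Compose boost 2: (0.2365 + 0.6625)/(1 + 0.2365×0.6625) = 0.89900/1.156681 = 0.7772236
Compose boost 3: (0.4963 + 0.7772236)/(1 + 0.4963×0.7772236) = 1.273524/1.385736 = 0.91902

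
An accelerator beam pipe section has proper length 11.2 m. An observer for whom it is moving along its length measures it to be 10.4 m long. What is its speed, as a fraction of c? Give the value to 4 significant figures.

β ≈ 0.3712

γ = L₀/L = 11.2/10.4 = 1.07692
β = √(1 − 1/γ²) = 0.3712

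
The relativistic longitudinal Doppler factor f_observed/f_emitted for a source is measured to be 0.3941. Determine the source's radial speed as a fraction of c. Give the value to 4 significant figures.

f_obs/f_src = √((1−β)/(1+β)) = 0.3941  ⇒  (1−β)/(1+β) = 0.155315
β = |1 − D²|/(1 + D²) = |1 − 0.155315|/(1 + 0.155315) = 0.7311

β ≈ 0.7311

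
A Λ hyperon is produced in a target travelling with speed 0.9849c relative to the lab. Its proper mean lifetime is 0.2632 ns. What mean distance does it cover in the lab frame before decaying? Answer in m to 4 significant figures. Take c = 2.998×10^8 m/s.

γ = 1/√(1 − 0.9849²) = 5.77620
Dilated lifetime: Δt = γτ₀ = 5.77620 × 0.2632 ns = 1.52030 ns
d = vΔt = 0.9849c × 1.52030 ns = 2.95273×10^8 m/s × 1.52030×10^-9 s = 0.4489 m

d ≈ 0.4489 m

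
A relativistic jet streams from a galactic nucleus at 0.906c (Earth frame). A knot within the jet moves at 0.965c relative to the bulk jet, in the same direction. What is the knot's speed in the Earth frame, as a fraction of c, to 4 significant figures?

Relativistic velocity addition: u = (u' + v)/(1 + u'v/c²)
= (0.965 + 0.906)/(1 + 0.965×0.906) = 1.871/1.87429 = 0.9982

u ≈ 0.9982c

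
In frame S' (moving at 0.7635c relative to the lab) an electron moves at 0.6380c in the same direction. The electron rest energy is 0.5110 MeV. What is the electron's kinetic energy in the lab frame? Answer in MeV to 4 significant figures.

K ≈ 1.017 MeV

u_lab = (0.6380 + 0.7635)/(1 + 0.6380×0.7635) = 0.9424301
γ = 1/√(1 − 0.9424301²) = 2.99040
K = (γ − 1)m₀c² = (2.99040 − 1) × 0.5110 = 1.99040 × 0.5110 = 1.017 MeV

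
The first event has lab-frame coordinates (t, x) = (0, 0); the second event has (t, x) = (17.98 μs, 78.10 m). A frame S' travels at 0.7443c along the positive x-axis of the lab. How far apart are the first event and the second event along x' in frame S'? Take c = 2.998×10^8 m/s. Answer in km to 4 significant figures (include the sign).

Δx' ≈ -5.891 km

γ = 1/√(1 − 0.7443²) = 1.49735
Δx' = γ(Δx − vΔt) = 1.49735 × (78.10 m − 0.7443×(2.998×10^8 m/s)×17.98×10^-6 s)
= 1.49735 × (-3933.98 m) = -5.891 km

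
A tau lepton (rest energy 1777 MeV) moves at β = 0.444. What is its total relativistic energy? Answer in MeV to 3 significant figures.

γ = 1/√(1 − 0.444²) = 1.1160
E = γm₀c² = 1.1160 × 1777 MeV = 1980 MeV

E ≈ 1980 MeV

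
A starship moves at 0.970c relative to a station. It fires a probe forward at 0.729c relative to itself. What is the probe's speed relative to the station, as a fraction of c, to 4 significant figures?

u ≈ 0.9952c

Relativistic velocity addition: u = (u' + v)/(1 + u'v/c²)
= (0.729 + 0.970)/(1 + 0.729×0.970) = 1.699/1.70713 = 0.9952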